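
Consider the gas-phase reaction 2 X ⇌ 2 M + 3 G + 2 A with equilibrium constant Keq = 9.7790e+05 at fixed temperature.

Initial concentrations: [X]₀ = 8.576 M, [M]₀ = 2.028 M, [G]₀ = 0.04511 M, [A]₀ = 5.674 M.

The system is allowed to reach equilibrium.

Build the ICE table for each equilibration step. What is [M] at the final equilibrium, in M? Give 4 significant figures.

Q₀ = 1.6526e-04 vs Keq = 9.7790e+05 ⇒ Q<K, forward
Step 1:
                    X           M           G           A
  Initial       8.576       2.028     0.04511       5.674
  Change       -5.999       5.999       8.999       5.999
  Equil         2.577       8.027       9.044       11.67
  solve Keq expr → x = 3; check Q = 9.7790e+05

[M]_eq = 8.027 M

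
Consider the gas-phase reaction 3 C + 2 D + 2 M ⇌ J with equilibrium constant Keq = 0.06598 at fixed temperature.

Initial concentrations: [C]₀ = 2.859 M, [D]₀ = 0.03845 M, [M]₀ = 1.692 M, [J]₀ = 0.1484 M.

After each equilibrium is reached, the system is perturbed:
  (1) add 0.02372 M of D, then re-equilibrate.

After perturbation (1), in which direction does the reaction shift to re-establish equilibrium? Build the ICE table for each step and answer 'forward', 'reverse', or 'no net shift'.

Direction: forward

Q₀ = 1.5 vs Keq = 0.06598 ⇒ Q>K, reverse
Step 1:
                  C         D         M         J
  Initial     2.859   0.03845     1.692    0.1484
  Change     0.1421   0.09475   0.09475  -0.04738
  Equil       3.001    0.1332     1.787     0.101
  solve Keq expr → x = -0.04738; check Q = 0.06598
Then add 0.02372 M of D.
Step 2:
                  C         D         M         J
  Initial     3.001    0.1569     1.787     0.101
  Change   -0.02361  -0.01574  -0.01574  0.007869
  Equil       2.978    0.1412     1.771    0.1089
  solve Keq expr → x = 0.007869; check Q = 0.06598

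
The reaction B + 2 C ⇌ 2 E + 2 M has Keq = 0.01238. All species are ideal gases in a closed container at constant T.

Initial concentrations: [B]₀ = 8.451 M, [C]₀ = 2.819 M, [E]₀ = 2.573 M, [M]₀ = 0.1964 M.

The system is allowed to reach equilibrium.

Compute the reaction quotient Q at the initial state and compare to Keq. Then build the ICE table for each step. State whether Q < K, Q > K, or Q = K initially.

Q₀ = 0.003802; Q < K (proceeds forward)

Q₀ = 0.003802 vs Keq = 0.01238 ⇒ Q<K, forward
Step 1:
                  B         C         E         M
  Initial     8.451     2.819     2.573    0.1964
  Change   -0.06265   -0.1253    0.1253    0.1253
  Equil       8.388     2.694     2.698    0.3217
  solve Keq expr → x = 0.06265; check Q = 0.01238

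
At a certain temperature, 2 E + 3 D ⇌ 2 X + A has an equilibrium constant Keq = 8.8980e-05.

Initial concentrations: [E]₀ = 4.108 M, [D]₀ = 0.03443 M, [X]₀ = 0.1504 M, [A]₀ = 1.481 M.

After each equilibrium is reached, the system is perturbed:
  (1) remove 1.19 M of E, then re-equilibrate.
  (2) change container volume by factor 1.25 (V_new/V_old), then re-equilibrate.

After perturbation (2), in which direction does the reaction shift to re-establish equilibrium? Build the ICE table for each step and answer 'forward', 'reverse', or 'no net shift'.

Direction: reverse

Q₀ = 48.64 vs Keq = 8.8980e-05 ⇒ Q>K, reverse
Step 1:
                   E          D          X          A
  init         4.108    0.03443     0.1504      1.481
  Δ           0.1461     0.2191    -0.1461   -0.07304
  eq           4.254     0.2536   0.004318      1.408
  solve Keq expr → x = -0.07304; check Q = 8.8980e-05
Then remove 1.19 M of E.
Step 2:
                   E          D          X          A
  init         3.064     0.2536   0.004318      1.408
  Δ         0.001174    0.00176  -0.001174 -5.8676e-04
  eq           3.065     0.2553   0.003144      1.407
  solve Keq expr → x = -5.8676e-04; check Q = 8.8980e-05
Then change container volume by factor 1.25 (V_new/V_old).
Step 3:
                   E          D          X          A
  init         2.452     0.2043   0.002515      1.126
  Δ       4.9155e-04 7.3732e-04 -4.9155e-04 -2.4577e-04
  eq           2.453      0.205   0.002024      1.126
  solve Keq expr → x = -2.4577e-04; check Q = 8.8980e-05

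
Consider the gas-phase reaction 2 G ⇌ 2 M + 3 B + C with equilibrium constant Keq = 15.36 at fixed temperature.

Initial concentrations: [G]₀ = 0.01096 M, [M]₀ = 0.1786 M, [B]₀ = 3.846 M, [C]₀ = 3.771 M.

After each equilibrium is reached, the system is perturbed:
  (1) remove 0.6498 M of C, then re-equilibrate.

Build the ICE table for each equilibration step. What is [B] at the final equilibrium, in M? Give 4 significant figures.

[B]_eq = 3.647 M

Q₀ = 5.6967e+04 vs Keq = 15.36 ⇒ Q>K, reverse
Step 1:
                   G          M          B          C
  I          0.01096     0.1786      3.846      3.771
  C           0.1356    -0.1356    -0.2035   -0.06782
  E           0.1466    0.04295      3.643      3.703
  solve Keq expr → x = -0.06782; check Q = 15.36
Then remove 0.6498 M of C.
Step 2:
                   G          M          B          C
  I           0.1466    0.04295      3.643      3.053
  C         -0.00321    0.00321   0.004816   0.001605
  E           0.1434    0.04616      3.647      3.055
  solve Keq expr → x = 0.001605; check Q = 15.36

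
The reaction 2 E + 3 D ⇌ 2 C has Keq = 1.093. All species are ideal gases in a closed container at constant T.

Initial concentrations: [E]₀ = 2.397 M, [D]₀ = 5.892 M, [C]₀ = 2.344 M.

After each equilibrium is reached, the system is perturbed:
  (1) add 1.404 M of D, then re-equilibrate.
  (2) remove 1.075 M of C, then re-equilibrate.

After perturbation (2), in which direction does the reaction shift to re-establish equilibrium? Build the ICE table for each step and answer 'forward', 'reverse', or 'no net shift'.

Q₀ = 0.004675 vs Keq = 1.093 ⇒ Q<K, forward
Step 1:
                    E           D           C
  I             2.397       5.892       2.344
  C             -1.74       -2.61        1.74
  E             0.657       3.282       4.084
  solve Keq expr → x = 0.87; check Q = 1.093
Then add 1.404 M of D.
Step 2:
                    E           D           C
  I             0.657       4.686       4.084
  C           -0.2082     -0.3123      0.2082
  E            0.4488       4.374       4.292
  solve Keq expr → x = 0.1041; check Q = 1.093
Then remove 1.075 M of C.
Step 3:
                    E           D           C
  I            0.4488       4.374       3.217
  C           -0.0872     -0.1308      0.0872
  E            0.3616       4.243       3.304
  solve Keq expr → x = 0.0436; check Q = 1.093

Direction: forward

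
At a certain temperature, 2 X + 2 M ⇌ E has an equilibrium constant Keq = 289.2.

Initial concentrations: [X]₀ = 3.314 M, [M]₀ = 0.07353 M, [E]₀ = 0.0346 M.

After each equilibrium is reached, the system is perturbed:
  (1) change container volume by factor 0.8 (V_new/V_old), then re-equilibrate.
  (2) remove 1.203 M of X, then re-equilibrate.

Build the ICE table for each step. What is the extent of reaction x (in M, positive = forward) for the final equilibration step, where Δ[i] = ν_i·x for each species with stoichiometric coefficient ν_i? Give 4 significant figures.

Q₀ = 0.5827 vs Keq = 289.2 ⇒ Q<K, forward
Step 1:
                   X          M          E
  init         3.314    0.07353     0.0346
  Δ         -0.06877   -0.06877    0.03439
  eq           3.245   0.004759    0.06899
  solve Keq expr → x = 0.03439; check Q = 289.2
Then change container volume by factor 0.8 (V_new/V_old).
Step 2:
                   X          M          E
  init         4.057   0.005949    0.08623
  Δ         -0.00167   -0.00167 8.3496e-04
  eq           4.055   0.004279    0.08707
  solve Keq expr → x = 8.3496e-04; check Q = 289.2
Then remove 1.203 M of X.
Step 3:
                   X          M          E
  init         2.852   0.004279    0.08707
  Δ          0.00177    0.00177 -8.8514e-04
  eq           2.854   0.006049    0.08618
  solve Keq expr → x = -8.8514e-04; check Q = 289.2

x = -8.8514e-04 M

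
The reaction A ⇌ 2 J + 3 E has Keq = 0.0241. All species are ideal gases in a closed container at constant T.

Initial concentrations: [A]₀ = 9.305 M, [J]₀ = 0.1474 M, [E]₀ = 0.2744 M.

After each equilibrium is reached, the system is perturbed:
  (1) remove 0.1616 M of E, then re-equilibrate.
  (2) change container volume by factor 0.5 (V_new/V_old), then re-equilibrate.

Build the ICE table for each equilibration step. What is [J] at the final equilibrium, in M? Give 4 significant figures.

[J]_eq = 0.7565 M

Q₀ = 4.8243e-05 vs Keq = 0.0241 ⇒ Q<K, forward
Step 1:
                    A           J           E
  Initial       9.305      0.1474      0.2744
  Change      -0.2052      0.4104      0.6156
  Equil           9.1      0.5578        0.89
  solve Keq expr → x = 0.2052; check Q = 0.0241
Then remove 0.1616 M of E.
Step 2:
                    A           J           E
  Initial         9.1      0.5578      0.7284
  Change     -0.03251     0.06502     0.09754
  Equil         9.067      0.6228      0.8259
  solve Keq expr → x = 0.03251; check Q = 0.0241
Then change container volume by factor 0.5 (V_new/V_old).
Step 3:
                    A           J           E
  Initial       18.13       1.246       1.652
  Change       0.2446     -0.4891     -0.7337
  Equil         18.38      0.7565      0.9181
  solve Keq expr → x = -0.2446; check Q = 0.0241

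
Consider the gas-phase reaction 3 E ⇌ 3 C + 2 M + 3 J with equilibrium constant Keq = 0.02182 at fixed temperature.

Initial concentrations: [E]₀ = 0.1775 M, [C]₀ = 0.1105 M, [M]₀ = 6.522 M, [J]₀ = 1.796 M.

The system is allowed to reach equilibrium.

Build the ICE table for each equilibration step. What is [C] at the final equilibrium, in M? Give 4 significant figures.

[C]_eq = 0.01305 M

Q₀ = 59.45 vs Keq = 0.02182 ⇒ Q>K, reverse
Step 1:
                  E         C         M         J
  Initial    0.1775    0.1105     6.522     1.796
  Change    0.09745  -0.09745  -0.06497  -0.09745
  Equil       0.275   0.01305     6.457     1.699
  solve Keq expr → x = -0.03248; check Q = 0.02182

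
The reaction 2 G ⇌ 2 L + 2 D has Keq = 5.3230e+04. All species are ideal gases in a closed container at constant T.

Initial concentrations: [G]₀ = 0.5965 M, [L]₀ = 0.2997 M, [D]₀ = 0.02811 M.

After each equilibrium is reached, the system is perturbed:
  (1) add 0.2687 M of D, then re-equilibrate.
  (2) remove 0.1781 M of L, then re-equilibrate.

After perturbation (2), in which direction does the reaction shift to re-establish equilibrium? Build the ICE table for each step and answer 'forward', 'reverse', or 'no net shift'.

Direction: forward

Q₀ = 1.9947e-04 vs Keq = 5.3230e+04 ⇒ Q<K, forward
Step 1:
                   G          L          D
  Initial     0.5965     0.2997    0.02811
  Change     -0.5941     0.5941     0.5941
  Equil      0.00241     0.8938     0.6222
  solve Keq expr → x = 0.297; check Q = 5.3230e+04
Then add 0.2687 M of D.
Step 2:
                   G          L          D
  Initial    0.00241     0.8938     0.8909
  Change    0.001033  -0.001033  -0.001033
  Equil     0.003443     0.8928     0.8899
  solve Keq expr → x = -5.1648e-04; check Q = 5.3230e+04
Then remove 0.1781 M of L.
Step 3:
                   G          L          D
  Initial   0.003443     0.7147     0.8899
  Change  -6.8218e-04 6.8218e-04 6.8218e-04
  Equil     0.002761     0.7153     0.8905
  solve Keq expr → x = 3.4109e-04; check Q = 5.3230e+04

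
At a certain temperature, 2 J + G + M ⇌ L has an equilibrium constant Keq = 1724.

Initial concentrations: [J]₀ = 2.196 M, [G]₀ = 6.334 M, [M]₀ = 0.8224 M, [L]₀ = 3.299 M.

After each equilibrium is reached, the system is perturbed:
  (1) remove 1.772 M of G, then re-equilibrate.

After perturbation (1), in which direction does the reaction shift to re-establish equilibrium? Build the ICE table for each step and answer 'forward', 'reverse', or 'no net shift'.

Direction: reverse

Q₀ = 0.1313 vs Keq = 1724 ⇒ Q<K, forward
Step 1:
                   J          G          M          L
  init         2.196      6.334     0.8224      3.299
  Δ           -1.642     -0.821     -0.821      0.821
  eq           0.554      5.513   0.001412       4.12
  solve Keq expr → x = 0.821; check Q = 1724
Then remove 1.772 M of G.
Step 2:
                   J          G          M          L
  init         0.554      3.741   0.001412       4.12
  Δ         0.001317 6.5839e-04 6.5839e-04 -6.5839e-04
  eq          0.5553      3.742   0.002071      4.119
  solve Keq expr → x = -6.5839e-04; check Q = 1724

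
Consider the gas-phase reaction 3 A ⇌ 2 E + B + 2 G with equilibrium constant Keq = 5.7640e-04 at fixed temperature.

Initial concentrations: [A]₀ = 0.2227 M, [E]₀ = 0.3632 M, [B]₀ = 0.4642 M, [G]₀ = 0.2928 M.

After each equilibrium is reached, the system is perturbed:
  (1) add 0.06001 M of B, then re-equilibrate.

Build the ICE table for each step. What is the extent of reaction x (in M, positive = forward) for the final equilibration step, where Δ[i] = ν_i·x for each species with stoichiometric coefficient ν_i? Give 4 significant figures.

x = -0.001726 M

Q₀ = 0.4753 vs Keq = 5.7640e-04 ⇒ Q>K, reverse
Step 1:
                    A           E           B           G
  I            0.2227      0.3632      0.4642      0.2928
  C            0.3005     -0.2003     -0.1002     -0.2003
  E            0.5232      0.1629       0.364     0.09246
  solve Keq expr → x = -0.1002; check Q = 5.7640e-04
Then add 0.06001 M of B.
Step 2:
                    A           E           B           G
  I            0.5232      0.1629       0.424     0.09246
  C          0.005179   -0.003453   -0.001726   -0.003453
  E            0.5284      0.1594      0.4223     0.08901
  solve Keq expr → x = -0.001726; check Q = 5.7640e-04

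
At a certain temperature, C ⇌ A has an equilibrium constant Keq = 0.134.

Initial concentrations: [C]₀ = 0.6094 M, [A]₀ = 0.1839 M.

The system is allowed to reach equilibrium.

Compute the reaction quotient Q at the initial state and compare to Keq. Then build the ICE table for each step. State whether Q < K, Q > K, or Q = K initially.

Q₀ = 0.3018; Q > K (proceeds reverse)

Q₀ = 0.3018 vs Keq = 0.134 ⇒ Q>K, reverse
Step 1:
                    C           A
  init         0.6094      0.1839
  Δ           0.09016    -0.09016
  eq           0.6996     0.09374
  solve Keq expr → x = -0.09016; check Q = 0.134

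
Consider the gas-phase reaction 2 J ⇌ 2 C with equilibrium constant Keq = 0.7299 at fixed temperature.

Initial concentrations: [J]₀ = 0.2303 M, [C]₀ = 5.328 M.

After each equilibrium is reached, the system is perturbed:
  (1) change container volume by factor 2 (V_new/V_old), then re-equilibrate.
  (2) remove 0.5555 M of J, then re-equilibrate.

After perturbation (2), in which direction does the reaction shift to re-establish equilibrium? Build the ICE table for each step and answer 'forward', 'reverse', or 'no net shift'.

Q₀ = 535.2 vs Keq = 0.7299 ⇒ Q>K, reverse
Step 1:
                  J         C
  init       0.2303     5.328
  Δ           2.767    -2.767
  eq          2.997     2.561
  solve Keq expr → x = -1.384; check Q = 0.7299
Then change container volume by factor 2 (V_new/V_old).
Step 2:
                  J         C
  init        1.499      1.28
  Δ               0         0
  eq          1.499      1.28
  solve Keq expr → x = 0; check Q = 0.7299
Then remove 0.5555 M of J.
Step 3:
                  J         C
  init       0.9432      1.28
  Δ          0.2559   -0.2559
  eq          1.199     1.024
  solve Keq expr → x = -0.128; check Q = 0.7299

Direction: reverse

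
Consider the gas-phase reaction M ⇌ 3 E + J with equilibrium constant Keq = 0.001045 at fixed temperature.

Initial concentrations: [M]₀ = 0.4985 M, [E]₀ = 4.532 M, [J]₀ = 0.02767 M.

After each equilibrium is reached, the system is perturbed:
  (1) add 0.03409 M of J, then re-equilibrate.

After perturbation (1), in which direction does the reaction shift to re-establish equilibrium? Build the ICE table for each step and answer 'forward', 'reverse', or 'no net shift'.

Direction: reverse

Q₀ = 5.167 vs Keq = 0.001045 ⇒ Q>K, reverse
Step 1:
                   M          E          J
  Initial     0.4985      4.532    0.02767
  Change     0.02766   -0.08299   -0.02766
  Equil       0.5262      4.449 6.2438e-06
  solve Keq expr → x = -0.02766; check Q = 0.001045
Then add 0.03409 M of J.
Step 2:
                   M          E          J
  Initial     0.5262      4.449     0.0341
  Change     0.03409    -0.1023   -0.03409
  Equil       0.5603      4.347 7.1287e-06
  solve Keq expr → x = -0.03409; check Q = 0.001045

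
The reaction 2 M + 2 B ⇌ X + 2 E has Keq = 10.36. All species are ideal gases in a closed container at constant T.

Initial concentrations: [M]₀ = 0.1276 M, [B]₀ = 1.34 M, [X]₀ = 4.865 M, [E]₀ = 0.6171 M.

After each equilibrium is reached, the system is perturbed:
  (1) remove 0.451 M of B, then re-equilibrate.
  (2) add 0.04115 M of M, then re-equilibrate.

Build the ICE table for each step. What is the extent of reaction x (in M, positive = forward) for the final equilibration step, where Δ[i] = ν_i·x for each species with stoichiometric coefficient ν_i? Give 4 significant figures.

Q₀ = 63.37 vs Keq = 10.36 ⇒ Q>K, reverse
Step 1:
                   M          B          X          E
  I           0.1276       1.34      4.865     0.6171
  C           0.1104     0.1104   -0.05521    -0.1104
  E            0.238       1.45       4.81     0.5067
  solve Keq expr → x = -0.05521; check Q = 10.36
Then remove 0.451 M of B.
Step 2:
                   M          B          X          E
  I            0.238     0.9994       4.81     0.5067
  C          0.05398    0.05398   -0.02699   -0.05398
  E            0.292      1.053      4.783     0.4527
  solve Keq expr → x = -0.02699; check Q = 10.36
Then add 0.04115 M of M.
Step 3:
                   M          B          X          E
  I           0.3331      1.053      4.783     0.4527
  C         -0.02102   -0.02102    0.01051    0.02102
  E           0.3121      1.032      4.793     0.4737
  solve Keq expr → x = 0.01051; check Q = 10.36

x = 0.01051 M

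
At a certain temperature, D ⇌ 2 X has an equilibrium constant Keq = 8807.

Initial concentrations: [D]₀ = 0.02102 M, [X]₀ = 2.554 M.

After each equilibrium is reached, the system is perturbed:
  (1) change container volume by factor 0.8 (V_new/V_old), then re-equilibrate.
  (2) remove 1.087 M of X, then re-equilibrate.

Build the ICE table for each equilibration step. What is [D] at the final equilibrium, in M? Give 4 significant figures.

[D]_eq = 5.2829e-04 M

Q₀ = 310.3 vs Keq = 8807 ⇒ Q<K, forward
Step 1:
                    D           X
  Initial     0.02102       2.554
  Change     -0.02026     0.04051
  Equil    7.6433e-04       2.595
  solve Keq expr → x = 0.02026; check Q = 8807
Then change container volume by factor 0.8 (V_new/V_old).
Step 2:
                    D           X
  Initial  9.5542e-04       3.243
  Change   2.3850e-04 -4.7701e-04
  Equil      0.001194       3.243
  solve Keq expr → x = -2.3850e-04; check Q = 8807
Then remove 1.087 M of X.
Step 3:
                    D           X
  Initial    0.001194       2.156
  Change  -6.6563e-04    0.001331
  Equil    5.2829e-04       2.157
  solve Keq expr → x = 6.6563e-04; check Q = 8807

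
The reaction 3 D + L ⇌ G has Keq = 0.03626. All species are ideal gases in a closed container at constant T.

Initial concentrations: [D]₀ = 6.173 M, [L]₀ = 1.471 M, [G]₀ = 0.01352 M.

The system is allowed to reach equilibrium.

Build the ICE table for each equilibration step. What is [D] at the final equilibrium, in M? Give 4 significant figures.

Q₀ = 3.9073e-05 vs Keq = 0.03626 ⇒ Q<K, forward
Step 1:
                   D          L          G
  init         6.173      1.471    0.01352
  Δ           -2.671    -0.8904     0.8904
  eq           3.502     0.5806     0.9039
  solve Keq expr → x = 0.8904; check Q = 0.03626

[D]_eq = 3.502 M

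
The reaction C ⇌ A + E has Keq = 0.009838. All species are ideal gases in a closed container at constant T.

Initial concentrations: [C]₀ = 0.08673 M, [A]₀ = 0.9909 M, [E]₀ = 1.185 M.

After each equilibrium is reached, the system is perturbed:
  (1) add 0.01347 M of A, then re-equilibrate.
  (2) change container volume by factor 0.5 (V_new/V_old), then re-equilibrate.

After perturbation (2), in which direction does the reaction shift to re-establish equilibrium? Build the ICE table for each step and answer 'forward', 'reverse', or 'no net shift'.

Q₀ = 13.54 vs Keq = 0.009838 ⇒ Q>K, reverse
Step 1:
                    C           A           E
  Initial     0.08673      0.9909       1.185
  Change        0.948      -0.948      -0.948
  Equil         1.035     0.04294       0.237
  solve Keq expr → x = -0.948; check Q = 0.009838
Then add 0.01347 M of A.
Step 2:
                    C           A           E
  Initial       1.035     0.05641       0.237
  Change      0.01092    -0.01092    -0.01092
  Equil         1.046     0.04549      0.2261
  solve Keq expr → x = -0.01092; check Q = 0.009838
Then change container volume by factor 0.5 (V_new/V_old).
Step 3:
                    C           A           E
  Initial       2.091     0.09098      0.4522
  Change      0.04011    -0.04011    -0.04011
  Equil         2.131     0.05088      0.4121
  solve Keq expr → x = -0.04011; check Q = 0.009838

Direction: reverse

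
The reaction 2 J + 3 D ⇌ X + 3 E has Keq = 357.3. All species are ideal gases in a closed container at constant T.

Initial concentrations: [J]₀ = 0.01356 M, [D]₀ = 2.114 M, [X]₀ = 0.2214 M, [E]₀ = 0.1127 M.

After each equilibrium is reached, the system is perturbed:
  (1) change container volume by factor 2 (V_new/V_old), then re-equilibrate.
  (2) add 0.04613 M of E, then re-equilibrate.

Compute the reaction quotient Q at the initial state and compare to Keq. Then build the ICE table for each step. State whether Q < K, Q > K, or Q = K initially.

Q₀ = 0.1824 vs Keq = 357.3 ⇒ Q<K, forward
Step 1:
                  J         D         X         E
  Initial   0.01356     2.114    0.2214    0.1127
  Change   -0.01316  -0.01974  0.006579   0.01974
  Equil   4.0170e-04     2.094     0.228    0.1324
  solve Keq expr → x = 0.006579; check Q = 357.3
Then change container volume by factor 2 (V_new/V_old).
Step 2:
                  J         D         X         E
  Initial 2.0085e-04     1.047     0.114   0.06622
  Change  8.2299e-05 1.2345e-04 -4.1150e-05 -1.2345e-04
  Equil   2.8315e-04     1.047    0.1139    0.0661
  solve Keq expr → x = -4.1150e-05; check Q = 357.3
Then add 0.04613 M of E.
Step 3:
                  J         D         X         E
  Initial 2.8315e-04     1.047    0.1139    0.1122
  Change  3.3816e-04 5.0724e-04 -1.6908e-04 -5.0724e-04
  Equil   6.2131e-04     1.048    0.1138    0.1117
  solve Keq expr → x = -1.6908e-04; check Q = 357.3

Q₀ = 0.1824; Q < K (proceeds forward)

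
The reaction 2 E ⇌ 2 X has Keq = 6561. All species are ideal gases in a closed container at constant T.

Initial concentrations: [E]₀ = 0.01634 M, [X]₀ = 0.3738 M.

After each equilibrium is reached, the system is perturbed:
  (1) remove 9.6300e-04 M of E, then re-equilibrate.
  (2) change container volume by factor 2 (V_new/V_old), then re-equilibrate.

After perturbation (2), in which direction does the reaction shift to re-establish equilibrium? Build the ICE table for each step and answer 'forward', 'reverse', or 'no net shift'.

Q₀ = 523.3 vs Keq = 6561 ⇒ Q<K, forward
Step 1:
                    E           X
  I           0.01634      0.3738
  C          -0.01158     0.01158
  E          0.004758      0.3854
  solve Keq expr → x = 0.005791; check Q = 6561
Then remove 9.6300e-04 M of E.
Step 2:
                    E           X
  I          0.003795      0.3854
  C        9.5126e-04 -9.5126e-04
  E          0.004746      0.3844
  solve Keq expr → x = -4.7563e-04; check Q = 6561
Then change container volume by factor 2 (V_new/V_old).
Step 3:
                    E           X
  I          0.002373      0.1922
  C                 0           0
  E          0.002373      0.1922
  solve Keq expr → x = 0; check Q = 6561

Direction: no net shift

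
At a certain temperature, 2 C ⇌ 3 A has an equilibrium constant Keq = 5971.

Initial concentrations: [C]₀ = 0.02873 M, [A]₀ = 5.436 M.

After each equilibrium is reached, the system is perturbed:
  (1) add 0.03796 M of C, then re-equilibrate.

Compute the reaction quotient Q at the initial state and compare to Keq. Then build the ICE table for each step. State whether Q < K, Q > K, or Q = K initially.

Q₀ = 1.9461e+05; Q > K (proceeds reverse)

Q₀ = 1.9461e+05 vs Keq = 5971 ⇒ Q>K, reverse
Step 1:
                  C         A
  init      0.02873     5.436
  Δ          0.1268   -0.1901
  eq         0.1555     5.246
  solve Keq expr → x = -0.06338; check Q = 5971
Then add 0.03796 M of C.
Step 2:
                  C         A
  init       0.1934     5.246
  Δ        -0.03558   0.05337
  eq         0.1579     5.299
  solve Keq expr → x = 0.01779; check Q = 5971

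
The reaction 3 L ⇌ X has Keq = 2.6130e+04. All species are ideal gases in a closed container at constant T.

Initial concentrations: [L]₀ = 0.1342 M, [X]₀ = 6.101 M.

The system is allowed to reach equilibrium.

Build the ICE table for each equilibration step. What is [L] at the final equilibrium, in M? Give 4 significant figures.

Q₀ = 2524 vs Keq = 2.6130e+04 ⇒ Q<K, forward
Step 1:
                  L         X
  init       0.1342     6.101
  Δ        -0.07254   0.02418
  eq        0.06166     6.125
  solve Keq expr → x = 0.02418; check Q = 2.6130e+04

[L]_eq = 0.06166 M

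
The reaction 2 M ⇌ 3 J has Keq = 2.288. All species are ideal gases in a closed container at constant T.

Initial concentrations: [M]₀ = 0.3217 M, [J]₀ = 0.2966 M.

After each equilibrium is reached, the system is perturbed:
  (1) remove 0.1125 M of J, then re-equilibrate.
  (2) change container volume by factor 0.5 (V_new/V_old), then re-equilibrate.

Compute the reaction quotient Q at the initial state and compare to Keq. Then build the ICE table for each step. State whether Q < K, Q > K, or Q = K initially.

Q₀ = 0.2521; Q < K (proceeds forward)

Q₀ = 0.2521 vs Keq = 2.288 ⇒ Q<K, forward
Step 1:
                    M           J
  Initial      0.3217      0.2966
  Change      -0.1122      0.1683
  Equil        0.2095      0.4649
  solve Keq expr → x = 0.05608; check Q = 2.288
Then remove 0.1125 M of J.
Step 2:
                    M           J
  Initial      0.2095      0.3524
  Change     -0.03717     0.05576
  Equil        0.1724      0.4081
  solve Keq expr → x = 0.01859; check Q = 2.288
Then change container volume by factor 0.5 (V_new/V_old).
Step 3:
                    M           J
  Initial      0.3447      0.8162
  Change      0.06195    -0.09293
  Equil        0.4067      0.7233
  solve Keq expr → x = -0.03098; check Q = 2.288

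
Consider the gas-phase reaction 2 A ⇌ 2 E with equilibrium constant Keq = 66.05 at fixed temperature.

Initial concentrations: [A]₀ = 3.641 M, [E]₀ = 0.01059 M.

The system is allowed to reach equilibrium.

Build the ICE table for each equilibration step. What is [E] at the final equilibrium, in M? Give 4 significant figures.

Q₀ = 8.4596e-06 vs Keq = 66.05 ⇒ Q<K, forward
Step 1:
                    A           E
  Initial       3.641     0.01059
  Change       -3.241       3.241
  Equil        0.4001       3.252
  solve Keq expr → x = 1.62; check Q = 66.05

[E]_eq = 3.252 M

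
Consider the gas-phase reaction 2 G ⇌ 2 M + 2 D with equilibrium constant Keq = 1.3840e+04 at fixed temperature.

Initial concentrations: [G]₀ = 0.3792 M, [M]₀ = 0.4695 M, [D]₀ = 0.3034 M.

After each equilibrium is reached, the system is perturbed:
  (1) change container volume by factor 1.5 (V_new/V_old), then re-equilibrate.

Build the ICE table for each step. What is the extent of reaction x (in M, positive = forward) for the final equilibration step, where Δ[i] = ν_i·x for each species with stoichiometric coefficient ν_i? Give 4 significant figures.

x = 5.3552e-04 M

Q₀ = 0.1411 vs Keq = 1.3840e+04 ⇒ Q<K, forward
Step 1:
                    G           M           D
  Initial      0.3792      0.4695      0.3034
  Change      -0.3743      0.3743      0.3743
  Equil      0.004861      0.8438      0.6777
  solve Keq expr → x = 0.1872; check Q = 1.3840e+04
Then change container volume by factor 1.5 (V_new/V_old).
Step 2:
                    G           M           D
  Initial    0.003241      0.5626      0.4518
  Change    -0.001071    0.001071    0.001071
  Equil       0.00217      0.5636      0.4529
  solve Keq expr → x = 5.3552e-04; check Q = 1.3840e+04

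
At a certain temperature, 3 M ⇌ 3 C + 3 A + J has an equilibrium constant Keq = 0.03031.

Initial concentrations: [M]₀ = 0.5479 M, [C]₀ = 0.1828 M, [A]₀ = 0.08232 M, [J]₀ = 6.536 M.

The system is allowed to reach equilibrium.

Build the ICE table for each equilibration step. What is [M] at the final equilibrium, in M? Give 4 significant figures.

Q₀ = 1.3541e-04 vs Keq = 0.03031 ⇒ Q<K, forward
Step 1:
                  M         C         A         J
  init       0.5479    0.1828   0.08232     6.536
  Δ         -0.1345    0.1345    0.1345   0.04483
  eq         0.4134    0.3173    0.2168     6.581
  solve Keq expr → x = 0.04483; check Q = 0.03031

[M]_eq = 0.4134 M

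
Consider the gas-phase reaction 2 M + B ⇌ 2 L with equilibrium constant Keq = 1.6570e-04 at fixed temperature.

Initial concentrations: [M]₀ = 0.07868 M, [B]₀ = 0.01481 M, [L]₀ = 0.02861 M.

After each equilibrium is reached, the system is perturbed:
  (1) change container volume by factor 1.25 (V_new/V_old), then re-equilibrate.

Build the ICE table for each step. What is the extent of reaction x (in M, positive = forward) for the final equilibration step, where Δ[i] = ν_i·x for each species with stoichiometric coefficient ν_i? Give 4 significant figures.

x = -9.8725e-06 M

Q₀ = 8.928 vs Keq = 1.6570e-04 ⇒ Q>K, reverse
Step 1:
                   M          B          L
  init       0.07868    0.01481    0.02861
  Δ          0.02838    0.01419   -0.02838
  eq          0.1071      0.029 2.3467e-04
  solve Keq expr → x = -0.01419; check Q = 1.6570e-04
Then change container volume by factor 1.25 (V_new/V_old).
Step 2:
                   M          B          L
  init       0.08564     0.0232 1.8773e-04
  Δ       1.9745e-05 9.8725e-06 -1.9745e-05
  eq         0.08566    0.02321 1.6799e-04
  solve Keq expr → x = -9.8725e-06; check Q = 1.6570e-04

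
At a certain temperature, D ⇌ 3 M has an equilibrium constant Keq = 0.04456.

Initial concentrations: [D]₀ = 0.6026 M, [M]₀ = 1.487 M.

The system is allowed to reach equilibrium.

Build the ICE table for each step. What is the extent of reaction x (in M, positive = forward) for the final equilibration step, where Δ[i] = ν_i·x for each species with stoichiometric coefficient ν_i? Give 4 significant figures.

Q₀ = 5.456 vs Keq = 0.04456 ⇒ Q>K, reverse
Step 1:
                   D          M
  I           0.6026      1.487
  C           0.3783     -1.135
  E           0.9809     0.3522
  solve Keq expr → x = -0.3783; check Q = 0.04456

x = -0.3783 M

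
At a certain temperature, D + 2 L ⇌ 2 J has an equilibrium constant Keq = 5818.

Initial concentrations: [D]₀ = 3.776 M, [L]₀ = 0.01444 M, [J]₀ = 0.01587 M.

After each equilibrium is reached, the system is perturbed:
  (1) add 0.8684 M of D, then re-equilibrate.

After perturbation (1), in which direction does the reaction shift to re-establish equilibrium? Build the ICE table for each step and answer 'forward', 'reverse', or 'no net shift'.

Q₀ = 0.3199 vs Keq = 5818 ⇒ Q<K, forward
Step 1:
                    D           L           J
  Initial       3.776     0.01444     0.01587
  Change    -0.007118    -0.01424     0.01424
  Equil         3.769  2.0332e-04     0.03011
  solve Keq expr → x = 0.007118; check Q = 5818
Then add 0.8684 M of D.
Step 2:
                    D           L           J
  Initial       4.637  2.0332e-04     0.03011
  Change  -9.9507e-06 -1.9901e-05  1.9901e-05
  Equil         4.637  1.8341e-04     0.03013
  solve Keq expr → x = 9.9507e-06; check Q = 5818

Direction: forward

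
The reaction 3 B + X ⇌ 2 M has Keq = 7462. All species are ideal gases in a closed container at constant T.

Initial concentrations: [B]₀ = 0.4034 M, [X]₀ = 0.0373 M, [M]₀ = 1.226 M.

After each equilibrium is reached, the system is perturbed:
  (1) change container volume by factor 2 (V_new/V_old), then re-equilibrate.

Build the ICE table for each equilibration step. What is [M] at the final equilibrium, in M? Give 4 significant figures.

[M]_eq = 0.6305 M

Q₀ = 613.9 vs Keq = 7462 ⇒ Q<K, forward
Step 1:
                    B           X           M
  I            0.4034      0.0373       1.226
  C          -0.09024    -0.03008     0.06016
  E            0.3132    0.007219       1.286
  solve Keq expr → x = 0.03008; check Q = 7462
Then change container volume by factor 2 (V_new/V_old).
Step 2:
                    B           X           M
  I            0.1566    0.003609      0.6431
  C            0.0188    0.006268    -0.01254
  E            0.1754    0.009877      0.6305
  solve Keq expr → x = -0.006268; check Q = 7462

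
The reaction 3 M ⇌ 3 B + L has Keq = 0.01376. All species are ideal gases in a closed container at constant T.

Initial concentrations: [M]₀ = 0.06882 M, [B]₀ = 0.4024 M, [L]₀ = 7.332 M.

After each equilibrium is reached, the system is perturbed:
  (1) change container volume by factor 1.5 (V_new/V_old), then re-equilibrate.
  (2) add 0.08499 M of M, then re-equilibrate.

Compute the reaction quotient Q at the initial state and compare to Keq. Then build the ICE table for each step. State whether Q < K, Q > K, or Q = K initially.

Q₀ = 1466 vs Keq = 0.01376 ⇒ Q>K, reverse
Step 1:
                  M         B         L
  I         0.06882    0.4024     7.332
  C          0.3504   -0.3504   -0.1168
  E          0.4192   0.05199     7.215
  solve Keq expr → x = -0.1168; check Q = 0.01376
Then change container volume by factor 1.5 (V_new/V_old).
Step 2:
                  M         B         L
  I          0.2795   0.03466      4.81
  C       -0.004389  0.004389  0.001463
  E          0.2751   0.03905     4.812
  solve Keq expr → x = 0.001463; check Q = 0.01376
Then add 0.08499 M of M.
Step 3:
                  M         B         L
  I          0.3601   0.03905     4.812
  C        -0.01055   0.01055  0.003518
  E          0.3495    0.0496     4.815
  solve Keq expr → x = 0.003518; check Q = 0.01376

Q₀ = 1466; Q > K (proceeds reverse)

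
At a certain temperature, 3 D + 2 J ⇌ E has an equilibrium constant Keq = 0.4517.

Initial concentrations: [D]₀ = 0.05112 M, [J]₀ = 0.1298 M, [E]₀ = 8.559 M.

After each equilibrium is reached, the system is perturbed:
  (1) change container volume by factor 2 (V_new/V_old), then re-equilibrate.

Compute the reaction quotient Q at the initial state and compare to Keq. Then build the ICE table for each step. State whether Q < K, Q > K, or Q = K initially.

Q₀ = 3.8028e+06 vs Keq = 0.4517 ⇒ Q>K, reverse
Step 1:
                   D          J          E
  I          0.05112     0.1298      8.559
  C            1.977      1.318     -0.659
  E            2.028      1.448        7.9
  solve Keq expr → x = -0.659; check Q = 0.4517
Then change container volume by factor 2 (V_new/V_old).
Step 2:
                   D          J          E
  I            1.014     0.7239       3.95
  C           0.7486     0.4991    -0.2495
  E            1.763      1.223        3.7
  solve Keq expr → x = -0.2495; check Q = 0.4517

Q₀ = 3.8028e+06; Q > K (proceeds reverse)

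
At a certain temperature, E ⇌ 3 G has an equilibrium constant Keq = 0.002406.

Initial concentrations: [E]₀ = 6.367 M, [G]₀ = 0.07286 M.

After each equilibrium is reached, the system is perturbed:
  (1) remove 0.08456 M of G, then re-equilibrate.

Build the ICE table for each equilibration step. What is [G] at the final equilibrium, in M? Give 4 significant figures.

[G]_eq = 0.2472 M

Q₀ = 6.0748e-05 vs Keq = 0.002406 ⇒ Q<K, forward
Step 1:
                    E           G
  init          6.367     0.07286
  Δ          -0.05825      0.1747
  eq            6.309      0.2476
  solve Keq expr → x = 0.05825; check Q = 0.002406
Then remove 0.08456 M of G.
Step 2:
                    E           G
  init          6.309       0.163
  Δ          -0.02806     0.08419
  eq            6.281      0.2472
  solve Keq expr → x = 0.02806; check Q = 0.002406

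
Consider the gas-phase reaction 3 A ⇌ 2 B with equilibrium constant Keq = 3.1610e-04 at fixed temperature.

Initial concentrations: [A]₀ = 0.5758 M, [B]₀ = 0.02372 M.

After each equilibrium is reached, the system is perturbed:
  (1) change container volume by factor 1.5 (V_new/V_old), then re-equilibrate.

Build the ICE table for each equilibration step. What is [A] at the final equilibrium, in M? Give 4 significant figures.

[A]_eq = 0.4008 M

Q₀ = 0.002947 vs Keq = 3.1610e-04 ⇒ Q>K, reverse
Step 1:
                    A           B
  init         0.5758     0.02372
  Δ           0.02322    -0.01548
  eq            0.599    0.008243
  solve Keq expr → x = -0.007739; check Q = 3.1610e-04
Then change container volume by factor 1.5 (V_new/V_old).
Step 2:
                    A           B
  init         0.3993    0.005495
  Δ          0.001475 -9.8349e-04
  eq           0.4008    0.004512
  solve Keq expr → x = -4.9175e-04; check Q = 3.1610e-04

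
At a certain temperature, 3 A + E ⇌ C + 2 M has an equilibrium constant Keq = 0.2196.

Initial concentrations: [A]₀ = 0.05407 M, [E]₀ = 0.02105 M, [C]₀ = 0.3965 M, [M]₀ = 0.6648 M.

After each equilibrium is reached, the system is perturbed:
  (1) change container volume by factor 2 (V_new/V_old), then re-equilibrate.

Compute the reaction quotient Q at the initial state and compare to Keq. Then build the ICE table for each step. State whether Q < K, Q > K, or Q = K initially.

Q₀ = 5.2663e+04 vs Keq = 0.2196 ⇒ Q>K, reverse
Step 1:
                  A         E         C         M
  I         0.05407   0.02105    0.3965    0.6648
  C          0.6011    0.2004   -0.2004   -0.4007
  E          0.6552    0.2214    0.1961    0.2641
  solve Keq expr → x = -0.2004; check Q = 0.2196
Then change container volume by factor 2 (V_new/V_old).
Step 2:
                  A         E         C         M
  I          0.3276    0.1107   0.09806     0.132
  C         0.02655   0.00885  -0.00885   -0.0177
  E          0.3541    0.1196   0.08921    0.1143
  solve Keq expr → x = -0.00885; check Q = 0.2196

Q₀ = 5.2663e+04; Q > K (proceeds reverse)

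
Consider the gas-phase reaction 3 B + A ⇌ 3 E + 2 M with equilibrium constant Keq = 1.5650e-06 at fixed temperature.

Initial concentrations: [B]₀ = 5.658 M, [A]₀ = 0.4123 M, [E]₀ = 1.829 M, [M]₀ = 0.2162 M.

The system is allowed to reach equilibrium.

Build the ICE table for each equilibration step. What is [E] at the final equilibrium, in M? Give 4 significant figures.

[E]_eq = 1.515 M

Q₀ = 0.00383 vs Keq = 1.5650e-06 ⇒ Q>K, reverse
Step 1:
                   B          A          E          M
  init         5.658     0.4123      1.829     0.2162
  Δ           0.3137     0.1046    -0.3137    -0.2092
  eq           5.972     0.5169      1.515   0.007037
  solve Keq expr → x = -0.1046; check Q = 1.5650e-06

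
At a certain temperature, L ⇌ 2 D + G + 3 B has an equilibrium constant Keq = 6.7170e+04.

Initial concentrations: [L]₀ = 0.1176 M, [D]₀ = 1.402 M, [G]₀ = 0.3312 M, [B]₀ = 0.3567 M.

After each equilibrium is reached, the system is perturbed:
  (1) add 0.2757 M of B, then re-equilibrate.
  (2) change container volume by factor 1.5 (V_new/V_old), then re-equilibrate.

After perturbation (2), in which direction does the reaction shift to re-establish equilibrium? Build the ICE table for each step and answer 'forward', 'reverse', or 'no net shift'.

Q₀ = 0.2512 vs Keq = 6.7170e+04 ⇒ Q<K, forward
Step 1:
                  L         D         G         B
  init       0.1176     1.402    0.3312    0.3567
  Δ         -0.1176    0.2352    0.1176    0.3528
  eq      6.3957e-06     1.637    0.4488    0.7095
  solve Keq expr → x = 0.1176; check Q = 6.7170e+04
Then add 0.2757 M of B.
Step 2:
                  L         D         G         B
  init    6.3957e-06     1.637    0.4488    0.9852
  Δ       1.0726e-05 -2.1452e-05 -1.0726e-05 -3.2178e-05
  eq      1.7122e-05     1.637    0.4488    0.9851
  solve Keq expr → x = -1.0726e-05; check Q = 6.7170e+04
Then change container volume by factor 1.5 (V_new/V_old).
Step 3:
                  L         D         G         B
  init    1.1415e-05     1.091    0.2992    0.6568
  Δ       -9.9111e-06 1.9822e-05 9.9111e-06 2.9733e-05
  eq      1.5035e-06     1.091    0.2992    0.6568
  solve Keq expr → x = 9.9111e-06; check Q = 6.7170e+04

Direction: forward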